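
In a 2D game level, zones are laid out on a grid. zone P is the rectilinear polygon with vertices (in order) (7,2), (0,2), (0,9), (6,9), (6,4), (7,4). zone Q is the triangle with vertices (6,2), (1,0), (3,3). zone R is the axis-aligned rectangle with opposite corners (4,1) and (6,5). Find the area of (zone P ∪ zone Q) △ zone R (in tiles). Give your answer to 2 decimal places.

42.07

|zone P ∪ zone Q| = 47.6667.
|(zone P ∪ zone Q) ∩ zone R| = 6.8.
|(zone P ∪ zone Q) △ zone R| = 47.6667 + 8 − 13.6 = 42.07.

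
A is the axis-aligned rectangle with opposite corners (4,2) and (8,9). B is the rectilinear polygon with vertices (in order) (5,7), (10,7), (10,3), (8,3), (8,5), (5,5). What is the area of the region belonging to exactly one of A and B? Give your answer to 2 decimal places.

|A| = 28, |B| = 14, |A∩B| = 6.
|A △ B| = |A| + |B| − 2·|A∩B| = 28 + 14 − 12 = 30.00.

30.00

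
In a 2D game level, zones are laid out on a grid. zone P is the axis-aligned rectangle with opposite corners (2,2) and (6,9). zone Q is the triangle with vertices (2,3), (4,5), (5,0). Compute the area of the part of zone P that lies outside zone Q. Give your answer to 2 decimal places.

23.60

|zone P| = 28, |zone P∩zone Q| = 4.4.
|zone P ∖ zone Q| = |zone P| − |zone P∩zone Q| = 28 − 4.4 = 23.60.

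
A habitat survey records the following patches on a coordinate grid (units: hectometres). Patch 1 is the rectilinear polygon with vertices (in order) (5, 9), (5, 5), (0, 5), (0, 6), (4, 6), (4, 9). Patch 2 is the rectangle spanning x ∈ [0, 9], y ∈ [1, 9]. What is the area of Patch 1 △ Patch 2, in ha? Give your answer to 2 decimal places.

|Patch 1| = 8, |Patch 2| = 72, |Patch 1∩Patch 2| = 8.
|Patch 1 △ Patch 2| = |Patch 1| + |Patch 2| − 2·|Patch 1∩Patch 2| = 8 + 72 − 16 = 64.00.

64.00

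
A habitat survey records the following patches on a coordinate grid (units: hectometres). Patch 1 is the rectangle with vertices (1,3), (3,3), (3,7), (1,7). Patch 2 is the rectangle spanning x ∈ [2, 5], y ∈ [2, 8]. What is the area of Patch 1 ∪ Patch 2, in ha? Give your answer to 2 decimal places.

By inclusion–exclusion:
Individual areas: |Patch 1| = 8, |Patch 2| = 18.
|Patch 1∩Patch 2|: x∈[2,3], y∈[3,7] → 1·4 = 4.
|Patch 1 ∪ Patch 2| = 26 − 4 = 22.00.

22.00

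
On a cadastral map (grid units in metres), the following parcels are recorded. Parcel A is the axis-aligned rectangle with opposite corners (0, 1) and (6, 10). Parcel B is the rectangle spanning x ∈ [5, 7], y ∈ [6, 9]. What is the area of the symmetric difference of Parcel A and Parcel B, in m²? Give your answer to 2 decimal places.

|Parcel A∩Parcel B|: x∈[5,6], y∈[6,9] → 1·3 = 3.
|Parcel A △ Parcel B| = |Parcel A| + |Parcel B| − 2·|Parcel A∩Parcel B| = 54 + 6 − 6 = 54.00.

54.00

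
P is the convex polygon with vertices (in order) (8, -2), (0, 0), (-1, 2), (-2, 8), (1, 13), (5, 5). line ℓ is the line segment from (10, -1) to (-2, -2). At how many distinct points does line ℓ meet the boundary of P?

2

The segment meets the boundary at (5.5,-1.375), (7.655,-1.195).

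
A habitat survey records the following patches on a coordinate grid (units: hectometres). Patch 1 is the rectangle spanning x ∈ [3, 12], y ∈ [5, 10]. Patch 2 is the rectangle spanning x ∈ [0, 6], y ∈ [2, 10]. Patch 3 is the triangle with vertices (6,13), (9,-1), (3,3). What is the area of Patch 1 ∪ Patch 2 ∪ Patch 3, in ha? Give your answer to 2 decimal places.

92.21

By inclusion–exclusion:
Individual areas: |Patch 1| = 45, |Patch 2| = 48, |Patch 3| = 36.
|Patch 1∩Patch 2|: x∈[3,6], y∈[5,10] → 3·5 = 15.
|Patch 1∩Patch 3| = 14.1429.
|Patch 2∩Patch 3| = 15.9.
|Patch 1∩Patch 2∩Patch 3| = 8.25.
|Patch 1 ∪ Patch 2 ∪ Patch 3| = 129 − 45.0429 + 8.25 = 92.21.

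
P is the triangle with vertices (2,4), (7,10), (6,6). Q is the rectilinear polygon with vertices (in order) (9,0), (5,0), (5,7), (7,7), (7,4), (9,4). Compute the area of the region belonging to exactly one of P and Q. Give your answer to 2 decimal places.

26.25

|P| = 7, |Q| = 22, |P∩Q| = 1.375.
|P △ Q| = |P| + |Q| − 2·|P∩Q| = 7 + 22 − 2.75 = 26.25.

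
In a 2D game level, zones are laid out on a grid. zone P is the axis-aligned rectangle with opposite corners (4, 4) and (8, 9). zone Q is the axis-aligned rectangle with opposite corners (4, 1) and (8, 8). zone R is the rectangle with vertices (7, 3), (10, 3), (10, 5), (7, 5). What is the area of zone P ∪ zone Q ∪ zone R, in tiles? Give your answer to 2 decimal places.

By inclusion–exclusion:
Individual areas: |zone P| = 20, |zone Q| = 28, |zone R| = 6.
|zone P∩zone Q|: x∈[4,8], y∈[4,8] → 4·4 = 16.
|zone P∩zone R|: x∈[7,8], y∈[4,5] → 1·1 = 1.
|zone Q∩zone R|: x∈[7,8], y∈[3,5] → 1·2 = 2.
|zone P∩zone Q∩zone R| = 1.
|zone P ∪ zone Q ∪ zone R| = 54 − 19 + 1 = 36.00.

36.00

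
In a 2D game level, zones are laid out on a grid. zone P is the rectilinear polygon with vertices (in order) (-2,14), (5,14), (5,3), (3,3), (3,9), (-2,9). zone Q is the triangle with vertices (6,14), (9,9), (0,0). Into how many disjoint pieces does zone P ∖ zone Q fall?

zone P ∖ zone Q splits into 2 disjoint pieces (area 34.3333, area 2).

2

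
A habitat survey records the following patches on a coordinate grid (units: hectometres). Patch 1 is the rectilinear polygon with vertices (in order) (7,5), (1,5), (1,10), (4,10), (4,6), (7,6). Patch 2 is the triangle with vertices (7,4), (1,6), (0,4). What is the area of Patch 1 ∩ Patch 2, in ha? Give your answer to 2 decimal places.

The intersection is the polygon with vertices (1,5), (1,6), (4,5).
By the shoelace formula its area is 1.50.

1.50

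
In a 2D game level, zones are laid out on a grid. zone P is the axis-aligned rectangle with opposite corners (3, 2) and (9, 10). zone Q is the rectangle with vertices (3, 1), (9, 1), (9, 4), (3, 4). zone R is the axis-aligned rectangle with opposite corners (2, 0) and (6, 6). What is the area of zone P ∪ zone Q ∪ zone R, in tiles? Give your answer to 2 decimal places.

By inclusion–exclusion:
Individual areas: |zone P| = 48, |zone Q| = 18, |zone R| = 24.
|zone P∩zone Q|: x∈[3,9], y∈[2,4] → 6·2 = 12.
|zone P∩zone R|: x∈[3,6], y∈[2,6] → 3·4 = 12.
|zone Q∩zone R|: x∈[3,6], y∈[1,4] → 3·3 = 9.
|zone P∩zone Q∩zone R| = 6.
|zone P ∪ zone Q ∪ zone R| = 90 − 33 + 6 = 63.00.

63.00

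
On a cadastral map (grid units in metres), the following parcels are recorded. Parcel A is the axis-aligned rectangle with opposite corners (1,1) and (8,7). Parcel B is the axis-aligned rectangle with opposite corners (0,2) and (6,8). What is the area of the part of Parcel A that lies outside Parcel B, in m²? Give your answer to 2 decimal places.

17.00

|Parcel A∩Parcel B|: x∈[1,6], y∈[2,7] → 5·5 = 25.
|Parcel A| = 42.
|Parcel A ∖ Parcel B| = |Parcel A| − |Parcel A∩Parcel B| = 42 − 25 = 17.00.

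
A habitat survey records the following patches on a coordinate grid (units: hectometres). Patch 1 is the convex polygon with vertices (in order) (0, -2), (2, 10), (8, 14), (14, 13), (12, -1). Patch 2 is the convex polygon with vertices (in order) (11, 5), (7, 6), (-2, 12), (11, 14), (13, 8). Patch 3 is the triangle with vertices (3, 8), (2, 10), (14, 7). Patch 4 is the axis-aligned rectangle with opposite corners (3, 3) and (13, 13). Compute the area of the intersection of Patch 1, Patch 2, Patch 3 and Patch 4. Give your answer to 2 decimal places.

9.06

The intersection is the polygon with vertices (4.158,7.895), (3,8.667), (3,9.75), (12.571,7.357), (12.429,7.143).
By the shoelace formula its area is 9.06.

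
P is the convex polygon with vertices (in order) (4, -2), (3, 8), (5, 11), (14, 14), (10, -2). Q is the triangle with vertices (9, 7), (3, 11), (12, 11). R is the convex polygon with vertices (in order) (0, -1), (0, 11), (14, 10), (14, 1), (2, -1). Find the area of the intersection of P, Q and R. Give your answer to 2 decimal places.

The intersection is the polygon with vertices (9,7), (4.385,10.077), (4.773,10.659), (11.39,10.186).
By the shoelace formula its area is 13.05.

13.05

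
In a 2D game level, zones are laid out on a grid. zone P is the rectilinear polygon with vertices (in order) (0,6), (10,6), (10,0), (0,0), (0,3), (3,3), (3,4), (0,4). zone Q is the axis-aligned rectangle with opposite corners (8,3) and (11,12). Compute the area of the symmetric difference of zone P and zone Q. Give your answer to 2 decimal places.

72.00

|zone P| = 57, |zone Q| = 27, |zone P∩zone Q| = 6.
|zone P △ zone Q| = |zone P| + |zone Q| − 2·|zone P∩zone Q| = 57 + 27 − 12 = 72.00.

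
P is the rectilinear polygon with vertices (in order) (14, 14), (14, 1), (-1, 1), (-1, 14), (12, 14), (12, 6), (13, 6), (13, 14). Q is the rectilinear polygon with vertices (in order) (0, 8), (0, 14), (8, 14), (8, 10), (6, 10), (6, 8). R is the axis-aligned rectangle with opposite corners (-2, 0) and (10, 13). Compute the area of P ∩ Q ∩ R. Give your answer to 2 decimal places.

The intersection is the polygon with vertices (8,10), (6,10), (6,8), (0,8), (0,13), (8,13).
By the shoelace formula its area is 36.00.

36.00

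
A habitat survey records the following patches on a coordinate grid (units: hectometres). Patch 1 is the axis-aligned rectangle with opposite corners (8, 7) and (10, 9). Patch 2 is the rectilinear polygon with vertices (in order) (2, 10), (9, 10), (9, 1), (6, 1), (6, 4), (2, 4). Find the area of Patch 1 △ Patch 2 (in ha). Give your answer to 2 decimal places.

51.00

|Patch 1| = 4, |Patch 2| = 51, |Patch 1∩Patch 2| = 2.
|Patch 1 △ Patch 2| = |Patch 1| + |Patch 2| − 2·|Patch 1∩Patch 2| = 4 + 51 − 4 = 51.00.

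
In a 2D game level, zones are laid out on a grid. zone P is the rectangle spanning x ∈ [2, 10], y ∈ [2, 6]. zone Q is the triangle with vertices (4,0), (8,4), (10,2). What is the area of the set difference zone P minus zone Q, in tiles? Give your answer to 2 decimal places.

|zone P| = 32, |zone P∩zone Q| = 4.
|zone P ∖ zone Q| = |zone P| − |zone P∩zone Q| = 32 − 4 = 28.00.

28.00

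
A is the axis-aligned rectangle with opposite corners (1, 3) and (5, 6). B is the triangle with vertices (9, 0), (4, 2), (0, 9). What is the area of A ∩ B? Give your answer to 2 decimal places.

The intersection is the polygon with vertices (5,3), (3.429,3), (1.714,6), (3,6), (5,4).
By the shoelace formula its area is 5.29.

5.29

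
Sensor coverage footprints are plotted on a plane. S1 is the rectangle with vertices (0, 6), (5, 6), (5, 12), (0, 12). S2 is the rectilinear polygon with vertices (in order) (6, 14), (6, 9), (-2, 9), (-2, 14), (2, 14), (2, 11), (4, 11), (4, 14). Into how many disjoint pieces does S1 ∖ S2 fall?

S1 ∖ S2 splits into 2 disjoint pieces (area 15, area 2).

2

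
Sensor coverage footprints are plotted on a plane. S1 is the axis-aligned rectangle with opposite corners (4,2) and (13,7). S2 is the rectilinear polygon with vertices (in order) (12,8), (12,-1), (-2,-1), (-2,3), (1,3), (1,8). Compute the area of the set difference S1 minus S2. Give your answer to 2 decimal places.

5.00

|S1| = 45, |S1∩S2| = 40.
|S1 ∖ S2| = |S1| − |S1∩S2| = 45 − 40 = 5.00.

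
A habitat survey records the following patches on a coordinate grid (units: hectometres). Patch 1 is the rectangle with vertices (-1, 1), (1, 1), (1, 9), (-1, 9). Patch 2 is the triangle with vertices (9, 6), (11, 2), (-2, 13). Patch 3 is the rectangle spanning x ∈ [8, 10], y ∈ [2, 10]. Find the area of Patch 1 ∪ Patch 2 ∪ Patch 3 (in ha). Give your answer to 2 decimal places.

By inclusion–exclusion:
Individual areas: |Patch 1| = 16, |Patch 2| = 15, |Patch 3| = 16.
|Patch 1∩Patch 2| = 0.
|Patch 1∩Patch 3| = 0 (no overlap).
|Patch 2∩Patch 3| = 3.9336.
|Patch 1∩Patch 2∩Patch 3| = 0.
|Patch 1 ∪ Patch 2 ∪ Patch 3| = 47 − 3.9336 + 0 = 43.07.

43.07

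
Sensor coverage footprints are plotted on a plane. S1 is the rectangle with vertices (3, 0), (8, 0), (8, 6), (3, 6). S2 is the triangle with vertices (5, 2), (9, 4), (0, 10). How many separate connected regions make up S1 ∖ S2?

S1 ∖ S2 splits into 2 disjoint pieces (area 15.45, area 1.3333).

2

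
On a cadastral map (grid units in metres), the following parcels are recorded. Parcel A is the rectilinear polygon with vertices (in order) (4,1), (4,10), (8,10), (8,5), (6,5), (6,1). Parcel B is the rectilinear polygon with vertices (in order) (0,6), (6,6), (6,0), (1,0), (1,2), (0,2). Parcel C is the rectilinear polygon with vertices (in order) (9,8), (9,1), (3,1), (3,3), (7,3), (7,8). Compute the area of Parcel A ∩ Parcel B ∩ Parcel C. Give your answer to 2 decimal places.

The intersection is the polygon with vertices (6,1), (4,1), (4,3), (6,3).
By the shoelace formula its area is 4.00.

4.00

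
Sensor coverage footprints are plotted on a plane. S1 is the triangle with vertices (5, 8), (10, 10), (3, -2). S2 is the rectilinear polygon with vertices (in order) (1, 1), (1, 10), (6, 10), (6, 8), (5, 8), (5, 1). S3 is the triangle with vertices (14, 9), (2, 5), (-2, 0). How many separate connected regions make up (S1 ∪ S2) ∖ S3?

2

(S1 ∪ S2) ∖ S3 splits into 2 disjoint pieces (area 29.7871, area 11.7076).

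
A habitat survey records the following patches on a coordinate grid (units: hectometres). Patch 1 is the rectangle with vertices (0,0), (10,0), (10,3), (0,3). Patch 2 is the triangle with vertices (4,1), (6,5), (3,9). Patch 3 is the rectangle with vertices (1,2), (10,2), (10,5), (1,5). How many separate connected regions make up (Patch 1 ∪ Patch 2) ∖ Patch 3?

(Patch 1 ∪ Patch 2) ∖ Patch 3 splits into 2 disjoint pieces (area 21, area 5).

2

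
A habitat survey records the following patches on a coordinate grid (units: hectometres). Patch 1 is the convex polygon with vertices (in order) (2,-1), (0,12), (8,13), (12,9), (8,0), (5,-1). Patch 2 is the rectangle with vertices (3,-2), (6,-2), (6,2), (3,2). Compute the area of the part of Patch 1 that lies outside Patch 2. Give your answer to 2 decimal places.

110.67

|Patch 1| = 119.5, |Patch 1∩Patch 2| = 8.8333.
|Patch 1 ∖ Patch 2| = |Patch 1| − |Patch 1∩Patch 2| = 119.5 − 8.8333 = 110.67.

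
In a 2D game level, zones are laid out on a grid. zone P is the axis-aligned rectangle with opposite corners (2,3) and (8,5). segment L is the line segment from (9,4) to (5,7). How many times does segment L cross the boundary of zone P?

2

The segment meets the boundary at (7.667,5), (8,4.75).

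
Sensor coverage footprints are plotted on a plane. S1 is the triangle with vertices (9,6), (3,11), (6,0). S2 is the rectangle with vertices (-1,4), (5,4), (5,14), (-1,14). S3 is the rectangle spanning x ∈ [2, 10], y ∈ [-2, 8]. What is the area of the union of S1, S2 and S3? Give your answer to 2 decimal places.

By inclusion–exclusion:
Individual areas: |S1| = 25.5, |S2| = 60, |S3| = 80.
|S1∩S2| = 5.6515.
|S1∩S3| = 21.3273.
|S2∩S3|: x∈[2,5], y∈[4,8] → 3·4 = 12.
|S1∩S2∩S3| = 2.5455.
|S1 ∪ S2 ∪ S3| = 165.5 − 38.9788 + 2.5455 = 129.07.

129.07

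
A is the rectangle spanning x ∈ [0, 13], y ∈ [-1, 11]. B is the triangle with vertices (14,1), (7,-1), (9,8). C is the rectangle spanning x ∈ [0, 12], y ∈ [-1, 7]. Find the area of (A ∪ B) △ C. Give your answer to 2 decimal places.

60.84

|A ∪ B| = 156.8429.
|(A ∪ B) ∩ C| = 96.
|(A ∪ B) △ C| = 156.8429 + 96 − 192 = 60.84.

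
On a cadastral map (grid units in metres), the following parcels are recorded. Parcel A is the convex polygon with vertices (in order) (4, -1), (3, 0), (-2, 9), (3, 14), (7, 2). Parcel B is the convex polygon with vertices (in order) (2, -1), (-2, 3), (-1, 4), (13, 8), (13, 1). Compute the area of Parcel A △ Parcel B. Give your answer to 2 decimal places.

98.97

|Parcel A| = 66, |Parcel B| = 83.5, |Parcel A∩Parcel B| = 25.2659.
|Parcel A △ Parcel B| = |Parcel A| + |Parcel B| − 2·|Parcel A∩Parcel B| = 66 + 83.5 − 50.5317 = 98.97.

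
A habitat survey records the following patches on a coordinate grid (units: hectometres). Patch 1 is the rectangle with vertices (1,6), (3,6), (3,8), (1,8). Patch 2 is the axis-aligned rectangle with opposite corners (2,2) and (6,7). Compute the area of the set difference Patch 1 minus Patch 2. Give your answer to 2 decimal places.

3.00

|Patch 1∩Patch 2|: x∈[2,3], y∈[6,7] → 1·1 = 1.
|Patch 1| = 4.
|Patch 1 ∖ Patch 2| = |Patch 1| − |Patch 1∩Patch 2| = 4 − 1 = 3.00.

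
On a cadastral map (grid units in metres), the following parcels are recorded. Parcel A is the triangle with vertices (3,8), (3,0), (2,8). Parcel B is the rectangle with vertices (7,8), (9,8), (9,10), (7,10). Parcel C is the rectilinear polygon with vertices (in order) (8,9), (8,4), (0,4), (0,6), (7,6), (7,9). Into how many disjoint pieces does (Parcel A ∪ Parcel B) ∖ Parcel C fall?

3

(Parcel A ∪ Parcel B) ∖ Parcel C splits into 3 disjoint pieces (area 1.75, area 1, area 3).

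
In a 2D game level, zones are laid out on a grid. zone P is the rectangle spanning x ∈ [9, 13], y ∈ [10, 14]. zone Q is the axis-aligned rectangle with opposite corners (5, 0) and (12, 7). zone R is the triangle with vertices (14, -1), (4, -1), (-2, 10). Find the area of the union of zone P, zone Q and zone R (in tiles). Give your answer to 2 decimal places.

100.53

By inclusion–exclusion:
Individual areas: |zone P| = 16, |zone Q| = 49, |zone R| = 55.
|zone P∩zone Q| = 0 (no overlap).
|zone P∩zone R| = 0.
|zone Q∩zone R| = 19.4688.
|zone P∩zone Q∩zone R| = 0.
|zone P ∪ zone Q ∪ zone R| = 120 − 19.4688 + 0 = 100.53.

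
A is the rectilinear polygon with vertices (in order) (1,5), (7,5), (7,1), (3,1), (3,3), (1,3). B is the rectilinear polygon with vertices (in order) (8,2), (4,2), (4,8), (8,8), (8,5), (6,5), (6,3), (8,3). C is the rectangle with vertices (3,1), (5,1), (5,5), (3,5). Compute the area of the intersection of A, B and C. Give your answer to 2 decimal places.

3.00

The intersection is the polygon with vertices (4,2), (4,5), (5,5), (5,2).
By the shoelace formula its area is 3.00.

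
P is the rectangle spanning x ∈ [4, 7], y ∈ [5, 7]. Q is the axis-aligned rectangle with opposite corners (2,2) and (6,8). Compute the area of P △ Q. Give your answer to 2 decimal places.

22.00

|P∩Q|: x∈[4,6], y∈[5,7] → 2·2 = 4.
|P △ Q| = |P| + |Q| − 2·|P∩Q| = 6 + 24 − 8 = 22.00.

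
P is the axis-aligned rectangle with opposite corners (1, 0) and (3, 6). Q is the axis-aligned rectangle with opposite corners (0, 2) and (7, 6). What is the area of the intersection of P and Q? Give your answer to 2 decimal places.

8.00

|P∩Q|: x∈[1,3], y∈[2,6] → 2·4 = 8.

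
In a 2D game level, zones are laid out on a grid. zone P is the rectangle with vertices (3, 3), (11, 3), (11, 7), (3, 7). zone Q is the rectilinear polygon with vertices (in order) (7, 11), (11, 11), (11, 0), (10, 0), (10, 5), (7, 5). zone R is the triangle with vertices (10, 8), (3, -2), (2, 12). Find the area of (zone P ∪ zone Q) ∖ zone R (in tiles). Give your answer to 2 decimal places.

|zone P ∪ zone Q| = 51.
|(zone P ∪ zone Q) ∩ zone R| = 24.5.
|(zone P ∪ zone Q) ∖ zone R| = 51 − 24.5 = 26.50.

26.50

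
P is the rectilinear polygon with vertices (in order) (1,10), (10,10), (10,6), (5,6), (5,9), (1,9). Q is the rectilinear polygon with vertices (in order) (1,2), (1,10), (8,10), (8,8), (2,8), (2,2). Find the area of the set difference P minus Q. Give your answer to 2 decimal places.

14.00

|P| = 24, |P∩Q| = 10.
|P ∖ Q| = |P| − |P∩Q| = 24 − 10 = 14.00.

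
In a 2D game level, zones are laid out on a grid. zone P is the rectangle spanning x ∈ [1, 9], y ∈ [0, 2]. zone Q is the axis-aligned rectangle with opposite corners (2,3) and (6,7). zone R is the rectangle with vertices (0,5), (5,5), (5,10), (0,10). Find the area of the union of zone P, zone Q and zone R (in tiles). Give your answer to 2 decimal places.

By inclusion–exclusion:
Individual areas: |zone P| = 16, |zone Q| = 16, |zone R| = 25.
|zone P∩zone Q| = 0 (no overlap).
|zone P∩zone R| = 0 (no overlap).
|zone Q∩zone R|: x∈[2,5], y∈[5,7] → 3·2 = 6.
|zone P∩zone Q∩zone R| = 0.
|zone P ∪ zone Q ∪ zone R| = 57 − 6 + 0 = 51.00.

51.00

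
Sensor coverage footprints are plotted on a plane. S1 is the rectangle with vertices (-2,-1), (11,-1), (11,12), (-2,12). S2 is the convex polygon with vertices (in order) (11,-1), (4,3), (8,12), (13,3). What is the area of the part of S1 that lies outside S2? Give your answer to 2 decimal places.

118.10

|S1| = 169, |S1∩S2| = 50.9.
|S1 ∖ S2| = |S1| − |S1∩S2| = 169 − 50.9 = 118.10.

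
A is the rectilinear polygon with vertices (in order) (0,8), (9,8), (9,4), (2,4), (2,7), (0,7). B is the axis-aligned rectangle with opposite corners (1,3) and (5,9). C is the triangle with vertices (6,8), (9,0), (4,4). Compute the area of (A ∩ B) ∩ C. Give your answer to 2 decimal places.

The region (A ∩ B) ∩ C is the polygon with vertices (5,4), (4,4), (5,6).
By the shoelace formula its area is 1.00.

1.00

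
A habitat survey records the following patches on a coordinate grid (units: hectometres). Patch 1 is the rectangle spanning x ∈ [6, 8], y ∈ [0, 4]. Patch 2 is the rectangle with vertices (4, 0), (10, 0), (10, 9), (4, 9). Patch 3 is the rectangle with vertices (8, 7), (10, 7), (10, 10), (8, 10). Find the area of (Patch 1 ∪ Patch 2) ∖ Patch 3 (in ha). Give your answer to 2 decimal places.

|Patch 1 ∪ Patch 2| = 54.
|(Patch 1 ∪ Patch 2) ∩ Patch 3| = 4.
|(Patch 1 ∪ Patch 2) ∖ Patch 3| = 54 − 4 = 50.00.

50.00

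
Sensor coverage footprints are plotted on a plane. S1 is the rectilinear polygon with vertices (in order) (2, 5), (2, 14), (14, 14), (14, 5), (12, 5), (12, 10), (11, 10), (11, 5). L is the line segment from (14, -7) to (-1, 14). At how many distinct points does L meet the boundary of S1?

2

The segment meets the boundary at (5.429,5), (2,9.8).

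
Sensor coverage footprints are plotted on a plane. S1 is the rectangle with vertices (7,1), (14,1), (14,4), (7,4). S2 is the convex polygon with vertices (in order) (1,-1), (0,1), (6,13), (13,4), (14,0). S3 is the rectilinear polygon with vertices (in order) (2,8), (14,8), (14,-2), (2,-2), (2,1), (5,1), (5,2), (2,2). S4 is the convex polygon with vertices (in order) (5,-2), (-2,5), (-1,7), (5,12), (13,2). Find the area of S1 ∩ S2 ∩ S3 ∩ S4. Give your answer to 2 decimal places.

15.40

The intersection is the polygon with vertices (11.4,4), (13,2), (11,1), (7,1), (7,4).
By the shoelace formula its area is 15.40.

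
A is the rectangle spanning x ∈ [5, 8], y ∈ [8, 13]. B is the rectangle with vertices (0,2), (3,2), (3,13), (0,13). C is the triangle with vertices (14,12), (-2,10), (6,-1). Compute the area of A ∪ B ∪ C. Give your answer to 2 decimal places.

119.06

By inclusion–exclusion:
Individual areas: |A| = 15, |B| = 33, |C| = 96.
|A∩B| = 0 (no overlap).
|A∩C| = 9.1875.
|B∩C| = 15.75.
|A∩B∩C| = 0.
|A ∪ B ∪ C| = 144 − 24.9375 + 0 = 119.06.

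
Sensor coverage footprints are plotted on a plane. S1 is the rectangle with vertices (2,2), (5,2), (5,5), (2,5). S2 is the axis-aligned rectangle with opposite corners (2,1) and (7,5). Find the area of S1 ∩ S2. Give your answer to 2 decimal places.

|S1∩S2|: x∈[2,5], y∈[2,5] → 3·3 = 9.

9.00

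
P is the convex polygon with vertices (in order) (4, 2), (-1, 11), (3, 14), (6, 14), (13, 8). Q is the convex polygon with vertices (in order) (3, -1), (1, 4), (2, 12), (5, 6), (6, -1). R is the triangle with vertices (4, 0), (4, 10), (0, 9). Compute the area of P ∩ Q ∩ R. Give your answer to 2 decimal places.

12.70

The intersection is the polygon with vertices (1.677,9.419), (3.111,9.778), (4,8), (4,2), (1.347,6.776).
By the shoelace formula its area is 12.70.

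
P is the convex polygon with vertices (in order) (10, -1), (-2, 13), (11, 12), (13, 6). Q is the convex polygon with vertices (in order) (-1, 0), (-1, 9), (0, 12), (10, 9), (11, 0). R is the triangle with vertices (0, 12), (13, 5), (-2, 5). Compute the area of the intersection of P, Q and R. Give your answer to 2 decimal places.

The intersection is the polygon with vertices (10.444,5), (4.857,5), (-0.286,11), (0,12), (10.282,6.464).
By the shoelace formula its area is 30.06.

30.06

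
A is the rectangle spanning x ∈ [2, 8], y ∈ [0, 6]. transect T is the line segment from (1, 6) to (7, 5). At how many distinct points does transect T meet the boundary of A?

1

The segment meets the boundary at (2,5.833).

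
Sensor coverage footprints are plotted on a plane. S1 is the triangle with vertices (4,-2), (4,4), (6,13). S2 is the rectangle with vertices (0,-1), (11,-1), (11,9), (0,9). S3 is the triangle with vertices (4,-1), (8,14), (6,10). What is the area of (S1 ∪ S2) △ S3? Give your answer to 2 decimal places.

|S1 ∪ S2| = 110.7778.
|(S1 ∪ S2) ∩ S3| = 4.2424.
|(S1 ∪ S2) △ S3| = 110.7778 + 7 − 8.4848 = 109.29.

109.29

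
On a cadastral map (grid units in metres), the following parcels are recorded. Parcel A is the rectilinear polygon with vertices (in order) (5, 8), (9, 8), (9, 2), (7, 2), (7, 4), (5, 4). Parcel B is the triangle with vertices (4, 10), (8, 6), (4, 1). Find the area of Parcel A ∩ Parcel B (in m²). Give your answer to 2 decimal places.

The intersection is the polygon with vertices (6,8), (8,6), (6.4,4), (5,4), (5,8).
By the shoelace formula its area is 8.40.

8.40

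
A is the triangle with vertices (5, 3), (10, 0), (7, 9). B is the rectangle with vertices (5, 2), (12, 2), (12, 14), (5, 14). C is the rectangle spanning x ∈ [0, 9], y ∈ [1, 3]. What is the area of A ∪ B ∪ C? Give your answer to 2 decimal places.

By inclusion–exclusion:
Individual areas: |A| = 18, |B| = 84, |C| = 18.
|A∩B| = 15.3333.
|A∩C| = 4.6667.
|B∩C|: x∈[5,9], y∈[2,3] → 4·1 = 4.
|A∩B∩C| = 3.1667.
|A ∪ B ∪ C| = 120 − 24 + 3.1667 = 99.17.

99.17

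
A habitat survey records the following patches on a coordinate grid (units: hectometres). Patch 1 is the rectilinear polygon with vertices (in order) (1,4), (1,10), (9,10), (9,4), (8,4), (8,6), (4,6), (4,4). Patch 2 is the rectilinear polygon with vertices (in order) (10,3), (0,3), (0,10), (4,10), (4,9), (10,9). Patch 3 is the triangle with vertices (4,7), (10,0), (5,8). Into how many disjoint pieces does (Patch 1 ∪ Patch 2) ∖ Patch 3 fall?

(Patch 1 ∪ Patch 2) ∖ Patch 3 is a single connected region.

1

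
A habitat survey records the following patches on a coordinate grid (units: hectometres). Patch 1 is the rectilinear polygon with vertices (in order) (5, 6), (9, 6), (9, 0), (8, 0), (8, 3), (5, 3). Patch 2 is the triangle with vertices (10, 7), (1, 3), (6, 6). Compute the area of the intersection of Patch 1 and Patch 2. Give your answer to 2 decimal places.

1.38

The intersection is the polygon with vertices (7.75,6), (5,4.778), (5,5.4), (6,6).
By the shoelace formula its area is 1.38.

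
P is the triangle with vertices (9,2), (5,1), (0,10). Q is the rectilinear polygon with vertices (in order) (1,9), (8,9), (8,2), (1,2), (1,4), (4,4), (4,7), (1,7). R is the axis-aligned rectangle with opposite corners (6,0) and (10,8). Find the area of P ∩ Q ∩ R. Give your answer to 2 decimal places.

The intersection is the polygon with vertices (8,2.889), (8,2), (6,2), (6,4.667).
By the shoelace formula its area is 3.56.

3.56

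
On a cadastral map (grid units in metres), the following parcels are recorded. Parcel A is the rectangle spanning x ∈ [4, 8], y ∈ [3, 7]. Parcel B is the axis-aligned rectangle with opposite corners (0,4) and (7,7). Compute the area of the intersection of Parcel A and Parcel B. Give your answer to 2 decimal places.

9.00

|Parcel A∩Parcel B|: x∈[4,7], y∈[4,7] → 3·3 = 9.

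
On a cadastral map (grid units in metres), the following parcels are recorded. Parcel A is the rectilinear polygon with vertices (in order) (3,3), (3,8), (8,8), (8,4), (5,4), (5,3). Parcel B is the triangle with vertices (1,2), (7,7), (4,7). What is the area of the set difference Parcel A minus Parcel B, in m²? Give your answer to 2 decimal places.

16.17

|Parcel A| = 22, |Parcel A∩Parcel B| = 5.8333.
|Parcel A ∖ Parcel B| = |Parcel A| − |Parcel A∩Parcel B| = 22 − 5.8333 = 16.17.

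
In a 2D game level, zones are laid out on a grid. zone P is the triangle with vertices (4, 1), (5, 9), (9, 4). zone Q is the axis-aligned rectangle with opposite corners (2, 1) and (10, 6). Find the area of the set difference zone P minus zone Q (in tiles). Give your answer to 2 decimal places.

4.16

|zone P| = 18.5, |zone P∩zone Q| = 14.3375.
|zone P ∖ zone Q| = |zone P| − |zone P∩zone Q| = 18.5 − 14.3375 = 4.16.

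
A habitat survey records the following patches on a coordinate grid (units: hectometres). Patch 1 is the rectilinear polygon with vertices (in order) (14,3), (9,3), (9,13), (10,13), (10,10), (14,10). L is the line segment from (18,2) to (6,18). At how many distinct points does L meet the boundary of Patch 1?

4

The segment meets the boundary at (9.75,13), (12,10), (14,7.333), (10,12.667).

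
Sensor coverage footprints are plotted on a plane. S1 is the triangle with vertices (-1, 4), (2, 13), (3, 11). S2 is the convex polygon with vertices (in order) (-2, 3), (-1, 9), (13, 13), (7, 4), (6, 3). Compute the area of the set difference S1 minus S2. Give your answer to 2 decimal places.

|S1| = 7.5, |S1∩S2| = 3.9313.
|S1 ∖ S2| = |S1| − |S1∩S2| = 7.5 − 3.9313 = 3.57.

3.57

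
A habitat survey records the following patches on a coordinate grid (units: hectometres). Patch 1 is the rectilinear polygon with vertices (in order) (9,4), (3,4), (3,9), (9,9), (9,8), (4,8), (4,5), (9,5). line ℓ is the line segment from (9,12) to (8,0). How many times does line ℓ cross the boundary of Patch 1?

The segment meets the boundary at (8.333,4), (8.417,5), (8.667,8), (8.75,9).

4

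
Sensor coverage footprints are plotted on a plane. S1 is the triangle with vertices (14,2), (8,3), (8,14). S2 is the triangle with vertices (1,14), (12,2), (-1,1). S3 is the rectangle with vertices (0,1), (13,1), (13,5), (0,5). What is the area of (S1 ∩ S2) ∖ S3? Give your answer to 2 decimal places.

|S1 ∩ S2| = 6.1207.
|(S1 ∩ S2) ∩ S3| = 5.2684.
|(S1 ∩ S2) ∖ S3| = 6.1207 − 5.2684 = 0.85.

0.85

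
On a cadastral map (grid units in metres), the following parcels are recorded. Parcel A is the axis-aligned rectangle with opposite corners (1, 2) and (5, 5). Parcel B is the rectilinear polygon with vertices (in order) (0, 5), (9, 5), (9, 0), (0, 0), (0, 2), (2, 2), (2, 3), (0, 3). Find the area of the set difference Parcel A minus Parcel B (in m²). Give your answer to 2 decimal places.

|Parcel A| = 12, |Parcel A∩Parcel B| = 11.
|Parcel A ∖ Parcel B| = |Parcel A| − |Parcel A∩Parcel B| = 12 − 11 = 1.00.

1.00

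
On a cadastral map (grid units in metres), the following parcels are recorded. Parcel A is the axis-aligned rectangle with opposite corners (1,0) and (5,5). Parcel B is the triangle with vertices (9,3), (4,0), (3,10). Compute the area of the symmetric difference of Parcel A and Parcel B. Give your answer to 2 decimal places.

34.60

|Parcel A| = 20, |Parcel B| = 26.5, |Parcel A∩Parcel B| = 5.95.
|Parcel A △ Parcel B| = |Parcel A| + |Parcel B| − 2·|Parcel A∩Parcel B| = 20 + 26.5 − 11.9 = 34.60.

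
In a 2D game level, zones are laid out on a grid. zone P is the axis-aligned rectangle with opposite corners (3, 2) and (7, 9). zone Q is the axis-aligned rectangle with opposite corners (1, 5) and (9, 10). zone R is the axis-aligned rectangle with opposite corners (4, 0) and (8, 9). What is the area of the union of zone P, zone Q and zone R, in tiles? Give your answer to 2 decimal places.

By inclusion–exclusion:
Individual areas: |zone P| = 28, |zone Q| = 40, |zone R| = 36.
|zone P∩zone Q|: x∈[3,7], y∈[5,9] → 4·4 = 16.
|zone P∩zone R|: x∈[4,7], y∈[2,9] → 3·7 = 21.
|zone Q∩zone R|: x∈[4,8], y∈[5,9] → 4·4 = 16.
|zone P∩zone Q∩zone R| = 12.
|zone P ∪ zone Q ∪ zone R| = 104 − 53 + 12 = 63.00.

63.00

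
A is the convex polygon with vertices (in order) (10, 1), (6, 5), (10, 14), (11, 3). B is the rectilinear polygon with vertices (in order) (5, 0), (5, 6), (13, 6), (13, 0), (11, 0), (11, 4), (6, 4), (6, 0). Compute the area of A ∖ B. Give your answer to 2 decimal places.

23.59

|A| = 32.5, |A∩B| = 8.9141.
|A ∖ B| = |A| − |A∩B| = 32.5 − 8.9141 = 23.59.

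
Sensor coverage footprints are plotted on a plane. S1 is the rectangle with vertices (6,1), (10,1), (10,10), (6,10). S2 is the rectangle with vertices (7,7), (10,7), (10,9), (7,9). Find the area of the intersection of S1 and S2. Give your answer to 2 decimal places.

|S1∩S2|: x∈[7,10], y∈[7,9] → 3·2 = 6.

6.00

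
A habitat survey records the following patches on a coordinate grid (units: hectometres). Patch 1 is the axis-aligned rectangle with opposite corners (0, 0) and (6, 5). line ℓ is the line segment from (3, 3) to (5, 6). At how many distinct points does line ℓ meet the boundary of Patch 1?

1

The segment meets the boundary at (4.333,5).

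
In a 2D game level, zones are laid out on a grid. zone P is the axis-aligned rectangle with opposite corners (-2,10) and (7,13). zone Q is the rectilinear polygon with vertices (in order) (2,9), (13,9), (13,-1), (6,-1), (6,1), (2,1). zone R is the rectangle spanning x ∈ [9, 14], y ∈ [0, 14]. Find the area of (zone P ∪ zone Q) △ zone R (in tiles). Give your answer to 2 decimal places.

|zone P ∪ zone Q| = 129.
|(zone P ∪ zone Q) ∩ zone R| = 36.
|(zone P ∪ zone Q) △ zone R| = 129 + 70 − 72 = 127.00.

127.00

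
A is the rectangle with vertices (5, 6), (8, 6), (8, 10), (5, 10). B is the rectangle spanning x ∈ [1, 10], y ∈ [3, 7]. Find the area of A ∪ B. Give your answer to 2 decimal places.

By inclusion–exclusion:
Individual areas: |A| = 12, |B| = 36.
|A∩B|: x∈[5,8], y∈[6,7] → 3·1 = 3.
|A ∪ B| = 48 − 3 = 45.00.

45.00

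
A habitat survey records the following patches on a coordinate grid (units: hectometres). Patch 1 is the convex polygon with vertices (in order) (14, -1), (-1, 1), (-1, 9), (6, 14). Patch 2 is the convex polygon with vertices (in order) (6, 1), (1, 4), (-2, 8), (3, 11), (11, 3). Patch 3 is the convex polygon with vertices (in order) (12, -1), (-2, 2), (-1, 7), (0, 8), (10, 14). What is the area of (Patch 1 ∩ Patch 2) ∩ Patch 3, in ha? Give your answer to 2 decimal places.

56.58

The region (Patch 1 ∩ Patch 2) ∩ Patch 3 is the polygon with vertices (11,3), (6,1), (1,4), (-1,6.667), (-1,7), (0,8), (3.75,10.25).
By the shoelace formula its area is 56.58.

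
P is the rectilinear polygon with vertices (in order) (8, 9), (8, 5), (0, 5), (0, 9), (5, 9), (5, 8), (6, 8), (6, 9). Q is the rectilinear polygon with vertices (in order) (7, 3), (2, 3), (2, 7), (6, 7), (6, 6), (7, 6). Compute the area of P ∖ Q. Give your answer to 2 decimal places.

|P| = 31, |P∩Q| = 9.
|P ∖ Q| = |P| − |P∩Q| = 31 − 9 = 22.00.

22.00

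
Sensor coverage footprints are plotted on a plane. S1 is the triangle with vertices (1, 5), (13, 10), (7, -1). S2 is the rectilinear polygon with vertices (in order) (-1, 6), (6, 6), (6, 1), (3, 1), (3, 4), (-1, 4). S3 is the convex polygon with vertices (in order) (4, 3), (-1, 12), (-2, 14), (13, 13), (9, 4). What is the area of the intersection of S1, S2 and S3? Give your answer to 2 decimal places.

7.91

The intersection is the polygon with vertices (6,6), (6,3.4), (4,3), (2.534,5.639), (3.4,6).
By the shoelace formula its area is 7.91.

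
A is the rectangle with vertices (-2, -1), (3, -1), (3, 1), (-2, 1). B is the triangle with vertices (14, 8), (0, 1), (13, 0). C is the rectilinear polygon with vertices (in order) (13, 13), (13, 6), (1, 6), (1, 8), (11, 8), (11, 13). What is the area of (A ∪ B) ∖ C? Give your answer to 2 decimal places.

59.90

|A ∪ B| = 62.1538.
|(A ∪ B) ∩ C| = 2.25.
|(A ∪ B) ∖ C| = 62.1538 − 2.25 = 59.90.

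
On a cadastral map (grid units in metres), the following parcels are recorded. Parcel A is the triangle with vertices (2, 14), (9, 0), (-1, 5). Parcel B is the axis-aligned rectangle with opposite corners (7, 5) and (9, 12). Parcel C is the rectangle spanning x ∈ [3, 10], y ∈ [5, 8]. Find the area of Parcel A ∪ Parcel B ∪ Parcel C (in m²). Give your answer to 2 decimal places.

73.25

By inclusion–exclusion:
Individual areas: |Parcel A| = 52.5, |Parcel B| = 14, |Parcel C| = 21.
|Parcel A∩Parcel B| = 0.
|Parcel A∩Parcel C| = 8.25.
|Parcel B∩Parcel C|: x∈[7,9], y∈[5,8] → 2·3 = 6.
|Parcel A∩Parcel B∩Parcel C| = 0.
|Parcel A ∪ Parcel B ∪ Parcel C| = 87.5 − 14.25 + 0 = 73.25.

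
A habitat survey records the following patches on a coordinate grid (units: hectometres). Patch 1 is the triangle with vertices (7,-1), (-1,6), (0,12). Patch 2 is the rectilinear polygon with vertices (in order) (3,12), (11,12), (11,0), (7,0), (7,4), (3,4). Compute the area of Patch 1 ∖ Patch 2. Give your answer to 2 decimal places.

25.91

|Patch 1| = 27.5, |Patch 1∩Patch 2| = 1.5879.
|Patch 1 ∖ Patch 2| = |Patch 1| − |Patch 1∩Patch 2| = 27.5 − 1.5879 = 25.91.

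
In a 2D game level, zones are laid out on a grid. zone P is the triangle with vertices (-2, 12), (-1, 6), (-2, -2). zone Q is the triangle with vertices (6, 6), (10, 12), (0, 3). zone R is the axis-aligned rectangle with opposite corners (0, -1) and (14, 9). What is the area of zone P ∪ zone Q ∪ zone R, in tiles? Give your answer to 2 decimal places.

149.00

By inclusion–exclusion:
Individual areas: |zone P| = 7, |zone Q| = 12, |zone R| = 140.
|zone P∩zone Q| = 0.
|zone P∩zone R| = 0.
|zone Q∩zone R| = 10.
|zone P∩zone Q∩zone R| = 0.
|zone P ∪ zone Q ∪ zone R| = 159 − 10 + 0 = 149.00.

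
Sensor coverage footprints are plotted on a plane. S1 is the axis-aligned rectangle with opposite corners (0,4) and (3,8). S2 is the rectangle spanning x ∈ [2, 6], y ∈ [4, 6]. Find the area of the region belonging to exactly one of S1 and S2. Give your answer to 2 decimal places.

|S1∩S2|: x∈[2,3], y∈[4,6] → 1·2 = 2.
|S1 △ S2| = |S1| + |S2| − 2·|S1∩S2| = 12 + 8 − 4 = 16.00.

16.00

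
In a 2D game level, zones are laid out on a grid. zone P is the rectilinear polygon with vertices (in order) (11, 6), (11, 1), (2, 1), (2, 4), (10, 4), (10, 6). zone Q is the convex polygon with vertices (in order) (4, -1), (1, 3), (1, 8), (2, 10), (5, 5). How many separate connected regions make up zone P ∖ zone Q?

2

zone P ∖ zone Q splits into 2 disjoint pieces (area 21.25, area 0.1667).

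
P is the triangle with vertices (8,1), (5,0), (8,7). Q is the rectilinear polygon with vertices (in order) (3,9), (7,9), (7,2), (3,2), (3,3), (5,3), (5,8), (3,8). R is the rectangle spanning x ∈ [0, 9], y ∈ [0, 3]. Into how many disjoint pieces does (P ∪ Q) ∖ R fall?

(P ∪ Q) ∖ R is a single connected region.

1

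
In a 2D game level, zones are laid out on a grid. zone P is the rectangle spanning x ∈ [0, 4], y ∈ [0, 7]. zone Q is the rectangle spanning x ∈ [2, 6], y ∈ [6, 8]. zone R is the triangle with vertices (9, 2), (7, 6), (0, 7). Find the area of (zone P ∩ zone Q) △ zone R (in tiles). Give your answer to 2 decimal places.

|zone P ∩ zone Q| = 2.
|(zone P ∩ zone Q) ∩ zone R| = 1.1429.
|(zone P ∩ zone Q) △ zone R| = 2 + 13 − 2.2857 = 12.71.

12.71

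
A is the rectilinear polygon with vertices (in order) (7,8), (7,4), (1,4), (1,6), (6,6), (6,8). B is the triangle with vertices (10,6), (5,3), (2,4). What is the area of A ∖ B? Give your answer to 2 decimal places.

10.91

|A| = 14, |A∩B| = 3.0917.
|A ∖ B| = |A| − |A∩B| = 14 − 3.0917 = 10.91.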